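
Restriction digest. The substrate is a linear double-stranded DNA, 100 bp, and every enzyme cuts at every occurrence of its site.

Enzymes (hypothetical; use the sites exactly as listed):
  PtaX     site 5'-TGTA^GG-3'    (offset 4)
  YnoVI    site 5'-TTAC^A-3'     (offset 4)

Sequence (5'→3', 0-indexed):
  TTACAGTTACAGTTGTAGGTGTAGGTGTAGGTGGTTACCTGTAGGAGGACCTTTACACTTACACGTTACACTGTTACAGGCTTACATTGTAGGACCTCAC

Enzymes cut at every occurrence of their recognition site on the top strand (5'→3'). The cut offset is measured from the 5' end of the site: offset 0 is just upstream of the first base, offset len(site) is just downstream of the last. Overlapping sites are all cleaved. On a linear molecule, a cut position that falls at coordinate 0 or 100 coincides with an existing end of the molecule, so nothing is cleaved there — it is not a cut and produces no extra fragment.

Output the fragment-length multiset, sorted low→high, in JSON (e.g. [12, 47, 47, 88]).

[4,6,6,6,6,6,7,7,8,8,9,13,14]

Per-enzyme occurrences:
  PtaX TGTAGG/4: at [13, 19, 25, 39, 87] ⇒ [17, 23, 29, 43, 91]
  YnoVI TTACA/4: at [0, 6, 52, 58, 65, 73, 81] ⇒ [4, 10, 56, 62, 69, 77, 85]

Pooled cuts: [4, 10, 17, 23, 29, 43, 56, 62, 69, 77, 85, 91]

Fragments:
  [0,4): 4 bp
  [4,10): 6 bp
  [10,17): 7 bp
  [17,23): 6 bp
  [23,29): 6 bp
  [29,43): 14 bp
  [43,56): 13 bp
  [56,62): 6 bp
  [62,69): 7 bp
  [69,77): 8 bp
  [77,85): 8 bp
  [85,91): 6 bp
  [91,100): 9 bp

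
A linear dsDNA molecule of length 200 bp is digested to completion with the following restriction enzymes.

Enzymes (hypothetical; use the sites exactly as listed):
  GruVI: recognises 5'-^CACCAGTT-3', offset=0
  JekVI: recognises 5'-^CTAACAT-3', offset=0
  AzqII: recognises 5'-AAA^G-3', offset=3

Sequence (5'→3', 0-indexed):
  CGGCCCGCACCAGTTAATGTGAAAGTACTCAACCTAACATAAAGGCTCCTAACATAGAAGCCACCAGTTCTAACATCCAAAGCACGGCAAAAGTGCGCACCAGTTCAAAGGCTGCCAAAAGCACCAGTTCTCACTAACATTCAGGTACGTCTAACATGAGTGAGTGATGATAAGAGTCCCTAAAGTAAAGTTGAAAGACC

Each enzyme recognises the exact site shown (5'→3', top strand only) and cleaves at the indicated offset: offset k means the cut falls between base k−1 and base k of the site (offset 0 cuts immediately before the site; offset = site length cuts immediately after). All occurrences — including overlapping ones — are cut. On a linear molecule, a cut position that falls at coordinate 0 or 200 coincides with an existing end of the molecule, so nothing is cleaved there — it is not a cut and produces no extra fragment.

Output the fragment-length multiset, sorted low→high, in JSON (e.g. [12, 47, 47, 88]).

Per-enzyme occurrences:
  GruVI CACCAGTT/0: at [7, 61, 97, 121] ⇒ [7, 61, 97, 121]
  JekVI CTAACAT/0: at [33, 48, 69, 133, 150] ⇒ [33, 48, 69, 133, 150]
  AzqII AAAG/3: at [21, 40, 78, 89, 106, 117, 181, 186, 193] ⇒ [24, 43, 81, 92, 109, 120, 184, 189, 196]

All cut coordinates (distinct, sorted): [7, 24, 33, 43, 48, 61, 69, 81, 92, 97, 109, 120, 121, 133, 150, 184, 189, 196]

Fragments:
  [0,7): 7 bp
  [7,24): 17 bp
  [24,33): 9 bp
  [33,43): 10 bp
  [43,48): 5 bp
  [48,61): 13 bp
  [61,69): 8 bp
  [69,81): 12 bp
  [81,92): 11 bp
  [92,97): 5 bp
  [97,109): 12 bp
  [109,120): 11 bp
  [120,121): 1 bp
  [121,133): 12 bp
  [133,150): 17 bp
  [150,184): 34 bp
  [184,189): 5 bp
  [189,196): 7 bp
  [196,200): 4 bp

[1,4,5,5,5,7,7,8,9,10,11,11,12,12,12,13,17,17,34]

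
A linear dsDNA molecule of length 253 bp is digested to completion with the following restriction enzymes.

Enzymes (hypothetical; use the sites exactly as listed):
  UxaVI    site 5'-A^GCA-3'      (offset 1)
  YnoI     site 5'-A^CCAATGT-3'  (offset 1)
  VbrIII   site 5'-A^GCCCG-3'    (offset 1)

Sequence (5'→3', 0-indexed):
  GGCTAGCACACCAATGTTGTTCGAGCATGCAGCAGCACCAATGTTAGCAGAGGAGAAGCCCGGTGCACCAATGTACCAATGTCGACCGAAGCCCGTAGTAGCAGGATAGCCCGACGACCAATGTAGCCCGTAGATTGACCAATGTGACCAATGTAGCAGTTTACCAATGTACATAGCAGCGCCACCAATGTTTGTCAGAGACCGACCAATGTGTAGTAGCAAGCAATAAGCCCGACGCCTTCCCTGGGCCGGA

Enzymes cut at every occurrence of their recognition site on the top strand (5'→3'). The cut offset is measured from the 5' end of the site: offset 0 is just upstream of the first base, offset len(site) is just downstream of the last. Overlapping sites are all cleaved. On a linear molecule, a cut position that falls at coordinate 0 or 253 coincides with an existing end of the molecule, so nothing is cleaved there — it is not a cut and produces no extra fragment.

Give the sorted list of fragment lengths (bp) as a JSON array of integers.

[3,3,4,5,5,7,7,8,8,8,8,8,9,9,9,9,10,10,11,12,13,13,14,15,21,24]

Per-enzyme occurrences:
  UxaVI (AGCA, off=1): starts [4, 23, 30, 33, 45, 99, 154, 174, 217, 221] → cuts [5, 24, 31, 34, 46, 100, 155, 175, 218, 222]
  YnoI (ACCAATGT, off=1): starts [9, 36, 66, 74, 116, 137, 146, 162, 183, 204] → cuts [10, 37, 67, 75, 117, 138, 147, 163, 184, 205]
  VbrIII (AGCCCG, off=1): starts [56, 89, 107, 124, 228] → cuts [57, 90, 108, 125, 229]

Pooled cuts: [5, 10, 24, 31, 34, 37, 46, 57, 67, 75, 90, 100, 108, 117, 125, 138, 147, 155, 163, 175, 184, 205, 218, 222, 229]

Fragments:
  [0,5): 5 bp
  [5,10): 5 bp
  [10,24): 14 bp
  [24,31): 7 bp
  [31,34): 3 bp
  [34,37): 3 bp
  [37,46): 9 bp
  [46,57): 11 bp
  [57,67): 10 bp
  [67,75): 8 bp
  [75,90): 15 bp
  [90,100): 10 bp
  [100,108): 8 bp
  [108,117): 9 bp
  [117,125): 8 bp
  [125,138): 13 bp
  [138,147): 9 bp
  [147,155): 8 bp
  [155,163): 8 bp
  [163,175): 12 bp
  [175,184): 9 bp
  [184,205): 21 bp
  [205,218): 13 bp
  [218,222): 4 bp
  [222,229): 7 bp
  [229,253): 24 bp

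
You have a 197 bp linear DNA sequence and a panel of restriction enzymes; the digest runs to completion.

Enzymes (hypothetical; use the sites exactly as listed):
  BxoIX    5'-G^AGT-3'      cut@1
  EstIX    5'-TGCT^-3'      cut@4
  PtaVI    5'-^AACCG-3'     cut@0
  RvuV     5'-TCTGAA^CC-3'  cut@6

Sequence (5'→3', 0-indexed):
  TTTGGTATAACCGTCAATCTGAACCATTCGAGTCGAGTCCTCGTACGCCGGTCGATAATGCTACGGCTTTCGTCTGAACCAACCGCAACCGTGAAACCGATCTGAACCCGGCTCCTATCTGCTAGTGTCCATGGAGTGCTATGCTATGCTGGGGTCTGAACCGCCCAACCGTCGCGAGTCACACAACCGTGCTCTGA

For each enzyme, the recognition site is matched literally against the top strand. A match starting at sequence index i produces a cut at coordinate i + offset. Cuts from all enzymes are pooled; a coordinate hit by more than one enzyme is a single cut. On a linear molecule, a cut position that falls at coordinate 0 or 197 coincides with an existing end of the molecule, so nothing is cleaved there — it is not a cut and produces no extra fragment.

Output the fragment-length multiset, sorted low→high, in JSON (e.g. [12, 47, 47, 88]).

[2,2,4,5,5,5,6,6,6,7,8,8,8,8,9,10,11,12,15,16,17,27]

Scan for sites:
  BxoIX GAGT/1: at [29, 34, 133, 175] ⇒ [30, 35, 134, 176]
  EstIX TGCT/4: at [58, 119, 136, 141, 146, 189] ⇒ [62, 123, 140, 145, 150, 193]
  PtaVI AACCG/0: at [8, 80, 86, 94, 158, 166, 184] ⇒ [8, 80, 86, 94, 158, 166, 184]
  RvuV TCTGAACC/6: at [17, 72, 100, 154] ⇒ [23, 78, 106, 160]

All cut coordinates (distinct, sorted): [8, 23, 30, 35, 62, 78, 80, 86, 94, 106, 123, 134, 140, 145, 150, 158, 160, 166, 176, 184, 193]

Fragments:
  [0,8): 8 bp
  [8,23): 15 bp
  [23,30): 7 bp
  [30,35): 5 bp
  [35,62): 27 bp
  [62,78): 16 bp
  [78,80): 2 bp
  [80,86): 6 bp
  [86,94): 8 bp
  [94,106): 12 bp
  [106,123): 17 bp
  [123,134): 11 bp
  [134,140): 6 bp
  [140,145): 5 bp
  [145,150): 5 bp
  [150,158): 8 bp
  [158,160): 2 bp
  [160,166): 6 bp
  [166,176): 10 bp
  [176,184): 8 bp
  [184,193): 9 bp
  [193,197): 4 bp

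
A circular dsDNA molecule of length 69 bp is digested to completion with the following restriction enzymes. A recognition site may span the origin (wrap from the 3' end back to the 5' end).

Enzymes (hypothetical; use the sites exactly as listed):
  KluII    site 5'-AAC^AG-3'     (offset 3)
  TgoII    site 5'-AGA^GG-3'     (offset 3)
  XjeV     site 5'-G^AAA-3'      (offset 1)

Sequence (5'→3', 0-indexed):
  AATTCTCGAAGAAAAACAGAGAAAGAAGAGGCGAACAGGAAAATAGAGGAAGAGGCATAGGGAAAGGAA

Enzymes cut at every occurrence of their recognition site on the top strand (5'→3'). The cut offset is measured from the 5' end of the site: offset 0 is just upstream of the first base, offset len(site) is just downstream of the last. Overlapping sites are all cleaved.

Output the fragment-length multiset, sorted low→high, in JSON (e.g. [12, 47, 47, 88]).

Site scan:
  KluII (AACAG, off=3): starts [14, 33] → cuts [17, 36]
  TgoII (AGAGG, off=3): starts [26, 44, 50] → cuts [29, 47, 53]
  XjeV (GAAA, off=1): starts [10, 20, 38, 61, 66] → cuts [11, 21, 39, 62, 67]

All cut coordinates (distinct, sorted): [11, 17, 21, 29, 36, 39, 47, 53, 62, 67]

Fragment lengths:
  11→17: 6 bp
  17→21: 4 bp
  21→29: 8 bp
  29→36: 7 bp
  36→39: 3 bp
  39→47: 8 bp
  47→53: 6 bp
  53→62: 9 bp
  62→67: 5 bp
  67→11 (wrap): 69-67+11 = 13 bp

[3,4,5,6,6,7,8,8,9,13]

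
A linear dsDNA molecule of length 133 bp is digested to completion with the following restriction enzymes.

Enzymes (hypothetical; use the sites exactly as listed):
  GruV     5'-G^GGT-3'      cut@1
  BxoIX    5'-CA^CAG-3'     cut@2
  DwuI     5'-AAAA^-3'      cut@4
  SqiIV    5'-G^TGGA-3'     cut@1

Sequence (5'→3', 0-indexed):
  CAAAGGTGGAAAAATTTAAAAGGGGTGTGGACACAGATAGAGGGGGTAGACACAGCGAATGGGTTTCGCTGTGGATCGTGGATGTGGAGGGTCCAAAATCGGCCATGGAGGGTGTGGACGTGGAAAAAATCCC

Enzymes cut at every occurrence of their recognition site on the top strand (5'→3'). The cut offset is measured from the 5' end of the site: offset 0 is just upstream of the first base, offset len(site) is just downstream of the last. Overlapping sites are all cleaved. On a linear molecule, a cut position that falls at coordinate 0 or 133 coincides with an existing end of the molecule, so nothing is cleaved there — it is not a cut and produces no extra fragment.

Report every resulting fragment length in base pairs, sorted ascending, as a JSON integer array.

[1,1,1,2,4,4,4,5,6,6,6,6,7,7,7,7,8,9,9,10,11,12]

Per-enzyme occurrences:
  GruV (GGGT, off=1): starts [22, 43, 60, 88, 109] → cuts [23, 44, 61, 89, 110]
  BxoIX (CACAG, off=2): starts [31, 50] → cuts [33, 52]
  DwuI (AAAA, off=4): starts [9, 10, 17, 94, 123, 124, 125] → cuts [13, 14, 21, 98, 127, 128, 129]
  SqiIV (GTGGA, off=1): starts [5, 26, 70, 77, 83, 113, 119] → cuts [6, 27, 71, 78, 84, 114, 120]

Pooled cuts: [6, 13, 14, 21, 23, 27, 33, 44, 52, 61, 71, 78, 84, 89, 98, 110, 114, 120, 127, 128, 129]

Fragments:
  [0,6): 6 bp
  [6,13): 7 bp
  [13,14): 1 bp
  [14,21): 7 bp
  [21,23): 2 bp
  [23,27): 4 bp
  [27,33): 6 bp
  [33,44): 11 bp
  [44,52): 8 bp
  [52,61): 9 bp
  [61,71): 10 bp
  [71,78): 7 bp
  [78,84): 6 bp
  [84,89): 5 bp
  [89,98): 9 bp
  [98,110): 12 bp
  [110,114): 4 bp
  [114,120): 6 bp
  [120,127): 7 bp
  [127,128): 1 bp
  [128,129): 1 bp
  [129,133): 4 bp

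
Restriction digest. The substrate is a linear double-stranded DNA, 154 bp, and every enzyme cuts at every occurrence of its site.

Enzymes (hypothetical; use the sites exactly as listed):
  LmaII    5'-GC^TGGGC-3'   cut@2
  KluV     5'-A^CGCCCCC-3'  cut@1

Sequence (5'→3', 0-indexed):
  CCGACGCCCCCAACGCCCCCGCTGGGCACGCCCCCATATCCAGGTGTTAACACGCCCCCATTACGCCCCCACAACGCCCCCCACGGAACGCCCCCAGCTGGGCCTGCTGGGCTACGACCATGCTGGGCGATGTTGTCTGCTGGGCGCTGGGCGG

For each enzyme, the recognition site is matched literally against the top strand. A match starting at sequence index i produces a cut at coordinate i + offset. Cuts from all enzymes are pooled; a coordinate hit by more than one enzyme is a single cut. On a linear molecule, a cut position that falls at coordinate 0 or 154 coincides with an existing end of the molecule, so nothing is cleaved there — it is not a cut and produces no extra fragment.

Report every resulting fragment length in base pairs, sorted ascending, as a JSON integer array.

Per-enzyme occurrences:
  LmaII GCTGGGC/2: at [20, 96, 105, 121, 138, 145] ⇒ [22, 98, 107, 123, 140, 147]
  KluV ACGCCCCC/1: at [3, 12, 27, 51, 62, 73, 87] ⇒ [4, 13, 28, 52, 63, 74, 88]

Pooled cuts: [4, 13, 22, 28, 52, 63, 74, 88, 98, 107, 123, 140, 147]

Fragments:
  [0,4): 4 bp
  [4,13): 9 bp
  [13,22): 9 bp
  [22,28): 6 bp
  [28,52): 24 bp
  [52,63): 11 bp
  [63,74): 11 bp
  [74,88): 14 bp
  [88,98): 10 bp
  [98,107): 9 bp
  [107,123): 16 bp
  [123,140): 17 bp
  [140,147): 7 bp
  [147,154): 7 bp

[4,6,7,7,9,9,9,10,11,11,14,16,17,24]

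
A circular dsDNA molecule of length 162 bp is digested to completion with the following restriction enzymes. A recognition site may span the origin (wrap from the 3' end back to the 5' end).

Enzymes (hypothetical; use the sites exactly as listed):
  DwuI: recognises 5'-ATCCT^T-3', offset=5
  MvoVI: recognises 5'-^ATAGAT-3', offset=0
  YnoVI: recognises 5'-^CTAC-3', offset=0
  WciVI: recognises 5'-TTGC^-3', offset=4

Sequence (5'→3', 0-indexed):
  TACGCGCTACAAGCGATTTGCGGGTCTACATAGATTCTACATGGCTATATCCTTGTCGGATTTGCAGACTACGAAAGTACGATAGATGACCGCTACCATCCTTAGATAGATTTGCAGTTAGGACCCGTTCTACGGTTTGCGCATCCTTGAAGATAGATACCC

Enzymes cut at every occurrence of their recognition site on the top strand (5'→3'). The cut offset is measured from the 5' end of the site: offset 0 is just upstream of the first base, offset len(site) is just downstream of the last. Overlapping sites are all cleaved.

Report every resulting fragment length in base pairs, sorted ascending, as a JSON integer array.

Site scan:
  DwuI (ATCCTT, off=5): starts [48, 97, 142] → cuts [53, 102, 147]
  MvoVI (ATAGAT, off=0): starts [29, 81, 105, 152] → cuts [29, 81, 105, 152]
  YnoVI (CTAC, off=0): starts [6, 25, 36, 68, 92, 129, 161] → cuts [6, 25, 36, 68, 92, 129, 161]
  WciVI (TTGC, off=4): starts [17, 61, 111, 136] → cuts [21, 65, 115, 140]

All cut coordinates (distinct, sorted): [6, 21, 25, 29, 36, 53, 65, 68, 81, 92, 102, 105, 115, 129, 140, 147, 152, 161]

Fragments:
  6→21: 15 bp
  21→25: 4 bp
  25→29: 4 bp
  29→36: 7 bp
  36→53: 17 bp
  53→65: 12 bp
  65→68: 3 bp
  68→81: 13 bp
  81→92: 11 bp
  92→102: 10 bp
  102→105: 3 bp
  105→115: 10 bp
  115→129: 14 bp
  129→140: 11 bp
  140→147: 7 bp
  147→152: 5 bp
  152→161: 9 bp
  161→6 (wrap): 162-161+6 = 7 bp

[3,3,4,4,5,7,7,7,9,10,10,11,11,12,13,14,15,17]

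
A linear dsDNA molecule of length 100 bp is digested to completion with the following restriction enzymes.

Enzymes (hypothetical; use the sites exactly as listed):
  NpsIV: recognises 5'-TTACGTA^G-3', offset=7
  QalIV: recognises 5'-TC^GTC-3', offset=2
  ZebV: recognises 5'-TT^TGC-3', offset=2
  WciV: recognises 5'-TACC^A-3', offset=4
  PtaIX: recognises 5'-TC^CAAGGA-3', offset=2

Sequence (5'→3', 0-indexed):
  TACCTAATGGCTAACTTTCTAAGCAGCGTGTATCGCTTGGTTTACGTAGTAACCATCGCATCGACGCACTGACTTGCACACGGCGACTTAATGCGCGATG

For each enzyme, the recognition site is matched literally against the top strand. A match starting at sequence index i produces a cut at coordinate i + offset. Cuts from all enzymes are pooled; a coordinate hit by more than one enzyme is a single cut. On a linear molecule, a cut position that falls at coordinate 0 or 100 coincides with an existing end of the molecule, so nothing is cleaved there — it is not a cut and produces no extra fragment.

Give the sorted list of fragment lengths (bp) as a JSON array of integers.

Site scan:
  NpsIV TTACGTAG/7: at [41] ⇒ [48]
  QalIV (TCGTC, off=2): no sites
  ZebV (TTTGC, off=2): no sites
  WciV (TACCA, off=4): no sites
  PtaIX (TCCAAGGA, off=2): no sites

Pooled cuts: [48]

Fragment lengths:
  [0,48): 48 bp
  [48,100): 52 bp

[48,52]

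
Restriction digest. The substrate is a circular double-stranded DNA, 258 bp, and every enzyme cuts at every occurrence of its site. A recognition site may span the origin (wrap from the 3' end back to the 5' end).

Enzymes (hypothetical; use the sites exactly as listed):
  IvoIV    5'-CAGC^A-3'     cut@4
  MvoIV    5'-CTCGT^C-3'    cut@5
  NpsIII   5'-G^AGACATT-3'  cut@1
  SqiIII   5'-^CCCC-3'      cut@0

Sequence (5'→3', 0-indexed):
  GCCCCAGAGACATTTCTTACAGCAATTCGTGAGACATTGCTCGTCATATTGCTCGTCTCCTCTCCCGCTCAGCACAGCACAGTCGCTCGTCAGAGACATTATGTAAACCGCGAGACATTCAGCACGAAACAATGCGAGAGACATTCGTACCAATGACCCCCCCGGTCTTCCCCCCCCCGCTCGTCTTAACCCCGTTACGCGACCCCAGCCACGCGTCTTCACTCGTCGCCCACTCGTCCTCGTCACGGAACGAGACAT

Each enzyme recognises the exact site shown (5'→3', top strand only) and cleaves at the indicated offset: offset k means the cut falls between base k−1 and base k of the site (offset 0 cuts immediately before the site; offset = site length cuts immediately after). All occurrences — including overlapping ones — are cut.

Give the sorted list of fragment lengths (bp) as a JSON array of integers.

Scan for sites:
  IvoIV (CAGCA, off=4): starts [19, 69, 74, 119] → cuts [23, 73, 78, 123]
  MvoIV (CTCGTC, off=5): starts [39, 51, 85, 179, 221, 232, 238] → cuts [44, 56, 90, 184, 226, 237, 243]
  NpsIII (GAGACATT, off=1): starts [6, 30, 92, 111, 137] → cuts [7, 31, 93, 112, 138]
  SqiIII (CCCC, off=0): starts [1, 156, 157, 158, 159, 169, 170, 171, 172, 173, 174, 189, 202] → cuts [1, 156, 157, 158, 159, 169, 170, 171, 172, 173, 174, 189, 202]

All cut coordinates (distinct, sorted): [1, 7, 23, 31, 44, 56, 73, 78, 90, 93, 112, 123, 138, 156, 157, 158, 159, 169, 170, 171, 172, 173, 174, 184, 189, 202, 226, 237, 243]

Fragments:
  1→7: 6 bp
  7→23: 16 bp
  23→31: 8 bp
  31→44: 13 bp
  44→56: 12 bp
  56→73: 17 bp
  73→78: 5 bp
  78→90: 12 bp
  90→93: 3 bp
  93→112: 19 bp
  112→123: 11 bp
  123→138: 15 bp
  138→156: 18 bp
  156→157: 1 bp
  157→158: 1 bp
  158→159: 1 bp
  159→169: 10 bp
  169→170: 1 bp
  170→171: 1 bp
  171→172: 1 bp
  172→173: 1 bp
  173→174: 1 bp
  174→184: 10 bp
  184→189: 5 bp
  189→202: 13 bp
  202→226: 24 bp
  226→237: 11 bp
  237→243: 6 bp
  243→1 (wrap): 258-243+1 = 16 bp

[1,1,1,1,1,1,1,1,3,5,5,6,6,8,10,10,11,11,12,12,13,13,15,16,16,17,18,19,24]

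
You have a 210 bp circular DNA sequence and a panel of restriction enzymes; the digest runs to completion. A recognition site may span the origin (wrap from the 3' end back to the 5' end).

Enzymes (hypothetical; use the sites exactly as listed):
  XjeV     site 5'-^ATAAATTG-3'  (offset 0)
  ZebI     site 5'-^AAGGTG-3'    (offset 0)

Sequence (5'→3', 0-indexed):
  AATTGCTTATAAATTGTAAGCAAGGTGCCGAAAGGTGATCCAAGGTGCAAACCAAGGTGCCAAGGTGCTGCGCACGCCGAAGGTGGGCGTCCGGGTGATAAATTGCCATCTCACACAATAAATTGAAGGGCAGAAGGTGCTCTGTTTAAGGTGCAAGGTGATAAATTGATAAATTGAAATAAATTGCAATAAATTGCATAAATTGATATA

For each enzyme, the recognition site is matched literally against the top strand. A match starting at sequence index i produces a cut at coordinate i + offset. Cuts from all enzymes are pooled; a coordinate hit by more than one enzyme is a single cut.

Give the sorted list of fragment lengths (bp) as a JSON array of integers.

Per-enzyme occurrences:
  XjeV (ATAAATTG, off=0): starts [8, 97, 117, 160, 168, 178, 188, 197, 207] → cuts [8, 97, 117, 160, 168, 178, 188, 197, 207]
  ZebI (AAGGTG, off=0): starts [21, 31, 41, 53, 61, 79, 133, 147, 154] → cuts [21, 31, 41, 53, 61, 79, 133, 147, 154]

All cut coordinates (distinct, sorted): [8, 21, 31, 41, 53, 61, 79, 97, 117, 133, 147, 154, 160, 168, 178, 188, 197, 207]

Fragments:
  8→21: 13 bp
  21→31: 10 bp
  31→41: 10 bp
  41→53: 12 bp
  53→61: 8 bp
  61→79: 18 bp
  79→97: 18 bp
  97→117: 20 bp
  117→133: 16 bp
  133→147: 14 bp
  147→154: 7 bp
  154→160: 6 bp
  160→168: 8 bp
  168→178: 10 bp
  178→188: 10 bp
  188→197: 9 bp
  197→207: 10 bp
  207→8 (wrap): 210-207+8 = 11 bp

[6,7,8,8,9,10,10,10,10,10,11,12,13,14,16,18,18,20]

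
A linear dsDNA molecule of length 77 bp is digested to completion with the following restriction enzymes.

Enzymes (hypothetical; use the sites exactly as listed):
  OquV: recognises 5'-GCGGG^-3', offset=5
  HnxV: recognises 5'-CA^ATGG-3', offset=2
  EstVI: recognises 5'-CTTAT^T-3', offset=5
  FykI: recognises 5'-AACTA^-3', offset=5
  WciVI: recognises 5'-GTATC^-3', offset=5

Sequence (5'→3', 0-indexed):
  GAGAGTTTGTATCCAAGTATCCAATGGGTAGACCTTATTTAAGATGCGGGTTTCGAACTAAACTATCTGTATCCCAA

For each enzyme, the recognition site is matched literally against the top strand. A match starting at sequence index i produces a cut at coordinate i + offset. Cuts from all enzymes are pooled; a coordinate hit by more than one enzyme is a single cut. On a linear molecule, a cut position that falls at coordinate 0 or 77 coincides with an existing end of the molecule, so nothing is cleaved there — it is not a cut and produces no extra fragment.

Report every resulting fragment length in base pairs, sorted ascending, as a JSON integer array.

Site scan:
  OquV GCGGG/5: at [45] ⇒ [50]
  HnxV CAATGG/2: at [21] ⇒ [23]
  EstVI CTTATT/5: at [33] ⇒ [38]
  FykI AACTA/5: at [55, 60] ⇒ [60, 65]
  WciVI GTATC/5: at [8, 16, 68] ⇒ [13, 21, 73]

All cut coordinates (distinct, sorted): [13, 21, 23, 38, 50, 60, 65, 73]

Fragment lengths:
  [0,13): 13 bp
  [13,21): 8 bp
  [21,23): 2 bp
  [23,38): 15 bp
  [38,50): 12 bp
  [50,60): 10 bp
  [60,65): 5 bp
  [65,73): 8 bp
  [73,77): 4 bp

[2,4,5,8,8,10,12,13,15]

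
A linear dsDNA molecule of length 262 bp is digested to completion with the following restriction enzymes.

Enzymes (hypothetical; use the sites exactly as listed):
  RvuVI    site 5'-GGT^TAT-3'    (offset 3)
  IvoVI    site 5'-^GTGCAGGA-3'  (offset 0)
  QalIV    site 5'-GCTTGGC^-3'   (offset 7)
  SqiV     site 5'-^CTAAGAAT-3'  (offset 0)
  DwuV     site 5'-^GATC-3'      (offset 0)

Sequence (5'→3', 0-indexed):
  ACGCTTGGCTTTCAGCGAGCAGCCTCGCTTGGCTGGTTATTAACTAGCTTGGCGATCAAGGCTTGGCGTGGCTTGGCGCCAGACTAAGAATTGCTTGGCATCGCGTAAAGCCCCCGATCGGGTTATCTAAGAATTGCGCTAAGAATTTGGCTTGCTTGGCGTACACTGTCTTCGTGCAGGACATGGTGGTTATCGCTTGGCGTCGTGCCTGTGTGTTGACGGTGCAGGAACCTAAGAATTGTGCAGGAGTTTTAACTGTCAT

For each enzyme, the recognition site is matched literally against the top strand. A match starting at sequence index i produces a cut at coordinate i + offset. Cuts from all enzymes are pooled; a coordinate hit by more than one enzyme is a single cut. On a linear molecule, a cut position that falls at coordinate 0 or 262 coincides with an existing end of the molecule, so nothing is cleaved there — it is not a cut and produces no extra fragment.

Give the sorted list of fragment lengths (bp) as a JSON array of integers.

[3,4,6,8,9,9,10,10,11,12,13,14,16,16,16,17,20,22,22,24]

Per-enzyme occurrences:
  RvuVI GGTTAT/3: at [34, 120, 187] ⇒ [37, 123, 190]
  IvoVI GTGCAGGA/0: at [173, 221, 240] ⇒ [173, 221, 240]
  QalIV GCTTGGC/7: at [2, 26, 46, 60, 70, 92, 153, 194] ⇒ [9, 33, 53, 67, 77, 99, 160, 201]
  SqiV CTAAGAAT/0: at [83, 126, 138, 231] ⇒ [83, 126, 138, 231]
  DwuV GATC/0: at [53, 115] ⇒ [53, 115]

All cut coordinates (distinct, sorted): [9, 33, 37, 53, 67, 77, 83, 99, 115, 123, 126, 138, 160, 173, 190, 201, 221, 231, 240]

Fragment lengths:
  [0,9): 9 bp
  [9,33): 24 bp
  [33,37): 4 bp
  [37,53): 16 bp
  [53,67): 14 bp
  [67,77): 10 bp
  [77,83): 6 bp
  [83,99): 16 bp
  [99,115): 16 bp
  [115,123): 8 bp
  [123,126): 3 bp
  [126,138): 12 bp
  [138,160): 22 bp
  [160,173): 13 bp
  [173,190): 17 bp
  [190,201): 11 bp
  [201,221): 20 bp
  [221,231): 10 bp
  [231,240): 9 bp
  [240,262): 22 bp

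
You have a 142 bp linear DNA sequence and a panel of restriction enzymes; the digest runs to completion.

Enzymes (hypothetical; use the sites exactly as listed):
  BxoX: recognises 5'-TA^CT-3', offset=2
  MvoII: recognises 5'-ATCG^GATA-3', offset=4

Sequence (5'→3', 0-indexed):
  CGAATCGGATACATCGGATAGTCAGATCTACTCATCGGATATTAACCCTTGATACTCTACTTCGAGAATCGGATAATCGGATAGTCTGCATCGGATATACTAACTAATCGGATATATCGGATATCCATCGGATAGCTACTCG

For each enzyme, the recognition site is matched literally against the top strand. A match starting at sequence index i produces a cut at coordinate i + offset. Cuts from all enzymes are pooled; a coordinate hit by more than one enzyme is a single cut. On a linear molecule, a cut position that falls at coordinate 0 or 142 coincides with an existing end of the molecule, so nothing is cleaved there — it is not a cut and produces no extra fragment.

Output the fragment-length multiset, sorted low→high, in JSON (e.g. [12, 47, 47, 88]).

[4,5,6,7,7,8,8,9,9,11,11,12,14,14,17]

Per-enzyme occurrences:
  BxoX (TACT, off=2): starts [28, 52, 57, 97, 136] → cuts [30, 54, 59, 99, 138]
  MvoII (ATCGGATA, off=4): starts [3, 12, 33, 67, 75, 89, 106, 115, 126] → cuts [7, 16, 37, 71, 79, 93, 110, 119, 130]

Pooled cuts: [7, 16, 30, 37, 54, 59, 71, 79, 93, 99, 110, 119, 130, 138]

Fragment lengths:
  [0,7): 7 bp
  [7,16): 9 bp
  [16,30): 14 bp
  [30,37): 7 bp
  [37,54): 17 bp
  [54,59): 5 bp
  [59,71): 12 bp
  [71,79): 8 bp
  [79,93): 14 bp
  [93,99): 6 bp
  [99,110): 11 bp
  [110,119): 9 bp
  [119,130): 11 bp
  [130,138): 8 bp
  [138,142): 4 bp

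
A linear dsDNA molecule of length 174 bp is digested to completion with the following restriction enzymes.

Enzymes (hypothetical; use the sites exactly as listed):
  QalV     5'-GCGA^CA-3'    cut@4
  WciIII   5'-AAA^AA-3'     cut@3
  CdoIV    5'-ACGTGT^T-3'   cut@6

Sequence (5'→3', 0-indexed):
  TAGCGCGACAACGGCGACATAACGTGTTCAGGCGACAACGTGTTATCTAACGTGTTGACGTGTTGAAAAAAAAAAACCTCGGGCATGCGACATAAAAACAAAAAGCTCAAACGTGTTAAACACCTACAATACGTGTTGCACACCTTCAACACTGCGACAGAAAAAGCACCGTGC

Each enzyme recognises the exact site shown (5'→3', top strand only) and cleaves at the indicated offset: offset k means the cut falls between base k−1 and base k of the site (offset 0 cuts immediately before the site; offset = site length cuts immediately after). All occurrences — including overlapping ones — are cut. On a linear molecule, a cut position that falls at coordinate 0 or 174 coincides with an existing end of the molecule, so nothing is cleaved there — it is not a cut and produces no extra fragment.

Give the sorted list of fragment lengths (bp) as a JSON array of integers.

Per-enzyme occurrences:
  QalV GCGACA/4: at [4, 13, 31, 86, 153] ⇒ [8, 17, 35, 90, 157]
  WciIII AAAAA/3: at [65, 66, 67, 68, 69, 70, 71, 93, 99, 160] ⇒ [68, 69, 70, 71, 72, 73, 74, 96, 102, 163]
  CdoIV ACGTGTT/6: at [21, 37, 49, 57, 110, 130] ⇒ [27, 43, 55, 63, 116, 136]

All cut coordinates (distinct, sorted): [8, 17, 27, 35, 43, 55, 63, 68, 69, 70, 71, 72, 73, 74, 90, 96, 102, 116, 136, 157, 163]

Fragment lengths:
  [0,8): 8 bp
  [8,17): 9 bp
  [17,27): 10 bp
  [27,35): 8 bp
  [35,43): 8 bp
  [43,55): 12 bp
  [55,63): 8 bp
  [63,68): 5 bp
  [68,69): 1 bp
  [69,70): 1 bp
  [70,71): 1 bp
  [71,72): 1 bp
  [72,73): 1 bp
  [73,74): 1 bp
  [74,90): 16 bp
  [90,96): 6 bp
  [96,102): 6 bp
  [102,116): 14 bp
  [116,136): 20 bp
  [136,157): 21 bp
  [157,163): 6 bp
  [163,174): 11 bp

[1,1,1,1,1,1,5,6,6,6,8,8,8,8,9,10,11,12,14,16,20,21]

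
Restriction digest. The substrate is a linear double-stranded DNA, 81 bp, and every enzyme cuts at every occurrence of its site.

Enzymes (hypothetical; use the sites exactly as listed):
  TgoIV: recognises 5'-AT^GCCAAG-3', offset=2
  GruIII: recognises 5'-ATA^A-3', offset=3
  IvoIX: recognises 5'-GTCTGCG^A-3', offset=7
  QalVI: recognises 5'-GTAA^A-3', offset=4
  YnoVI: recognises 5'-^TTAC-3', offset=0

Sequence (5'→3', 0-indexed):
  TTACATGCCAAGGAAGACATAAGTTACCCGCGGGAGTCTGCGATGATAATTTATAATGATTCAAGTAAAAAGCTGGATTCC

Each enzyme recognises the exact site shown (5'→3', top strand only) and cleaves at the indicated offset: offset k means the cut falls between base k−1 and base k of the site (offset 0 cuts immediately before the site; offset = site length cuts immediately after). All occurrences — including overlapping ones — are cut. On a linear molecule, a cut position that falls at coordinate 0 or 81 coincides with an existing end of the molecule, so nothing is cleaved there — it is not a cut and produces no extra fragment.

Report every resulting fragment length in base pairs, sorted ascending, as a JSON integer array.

Per-enzyme occurrences:
  TgoIV (ATGCCAAG, off=2): starts [4] → cuts [6]
  GruIII (ATAA, off=3): starts [18, 45, 52] → cuts [21, 48, 55]
  IvoIX (GTCTGCGA, off=7): starts [35] → cuts [42]
  QalVI (GTAAA, off=4): starts [64] → cuts [68]
  YnoVI (TTAC, off=0): starts [0, 23] → cuts [23] (position 0 is a terminus of the linear molecule — no cut)

Pooled cuts: [6, 21, 23, 42, 48, 55, 68]

Fragment lengths:
  [0,6): 6 bp
  [6,21): 15 bp
  [21,23): 2 bp
  [23,42): 19 bp
  [42,48): 6 bp
  [48,55): 7 bp
  [55,68): 13 bp
  [68,81): 13 bp

[2,6,6,7,13,13,15,19]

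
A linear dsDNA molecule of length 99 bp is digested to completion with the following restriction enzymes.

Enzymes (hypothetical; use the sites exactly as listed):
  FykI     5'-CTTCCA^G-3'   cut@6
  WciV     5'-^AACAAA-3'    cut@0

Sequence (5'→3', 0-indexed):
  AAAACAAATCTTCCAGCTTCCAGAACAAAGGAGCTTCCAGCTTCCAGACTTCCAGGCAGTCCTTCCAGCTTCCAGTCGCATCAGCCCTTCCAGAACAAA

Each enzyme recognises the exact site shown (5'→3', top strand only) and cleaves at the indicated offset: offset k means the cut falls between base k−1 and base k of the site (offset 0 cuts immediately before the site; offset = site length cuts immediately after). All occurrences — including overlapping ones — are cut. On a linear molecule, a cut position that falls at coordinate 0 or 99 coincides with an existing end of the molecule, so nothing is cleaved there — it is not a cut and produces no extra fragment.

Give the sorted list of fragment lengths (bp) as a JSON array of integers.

[1,1,2,6,7,7,7,8,13,13,16,18]

Scan for sites:
  FykI (CTTCCAG, off=6): starts [9, 16, 33, 40, 48, 61, 68, 86] → cuts [15, 22, 39, 46, 54, 67, 74, 92]
  WciV (AACAAA, off=0): starts [2, 23, 93] → cuts [2, 23, 93]

All cut coordinates (distinct, sorted): [2, 15, 22, 23, 39, 46, 54, 67, 74, 92, 93]

Fragments:
  [0,2): 2 bp
  [2,15): 13 bp
  [15,22): 7 bp
  [22,23): 1 bp
  [23,39): 16 bp
  [39,46): 7 bp
  [46,54): 8 bp
  [54,67): 13 bp
  [67,74): 7 bp
  [74,92): 18 bp
  [92,93): 1 bp
  [93,99): 6 bp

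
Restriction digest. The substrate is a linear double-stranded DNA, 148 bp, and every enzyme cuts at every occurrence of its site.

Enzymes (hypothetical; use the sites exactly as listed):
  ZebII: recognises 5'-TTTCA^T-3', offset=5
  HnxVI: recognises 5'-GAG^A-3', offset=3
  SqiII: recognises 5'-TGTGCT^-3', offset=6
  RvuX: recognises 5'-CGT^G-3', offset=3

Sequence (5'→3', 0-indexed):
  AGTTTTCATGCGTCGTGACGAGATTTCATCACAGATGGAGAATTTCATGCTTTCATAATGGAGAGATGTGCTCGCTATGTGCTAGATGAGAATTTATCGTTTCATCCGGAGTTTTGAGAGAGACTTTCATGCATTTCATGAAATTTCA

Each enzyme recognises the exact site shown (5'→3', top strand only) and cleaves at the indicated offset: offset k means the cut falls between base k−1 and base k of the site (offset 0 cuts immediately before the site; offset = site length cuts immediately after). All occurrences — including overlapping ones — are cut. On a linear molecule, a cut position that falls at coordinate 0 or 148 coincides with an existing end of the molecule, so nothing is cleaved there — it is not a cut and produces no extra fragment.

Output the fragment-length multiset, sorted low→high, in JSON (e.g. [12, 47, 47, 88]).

[2,2,2,6,6,7,7,7,7,8,8,8,8,9,10,11,12,14,14]

Scan for sites:
  ZebII (TTTCAT, off=5): starts [3, 23, 42, 50, 99, 124, 133] → cuts [8, 28, 47, 55, 104, 129, 138]
  HnxVI (GAGA, off=3): starts [19, 37, 60, 62, 87, 115, 117, 119] → cuts [22, 40, 63, 65, 90, 118, 120, 122]
  SqiII (TGTGCT, off=6): starts [66, 77] → cuts [72, 83]
  RvuX (CGTG, off=3): starts [13] → cuts [16]

All cut coordinates (distinct, sorted): [8, 16, 22, 28, 40, 47, 55, 63, 65, 72, 83, 90, 104, 118, 120, 122, 129, 138]

Fragment lengths:
  [0,8): 8 bp
  [8,16): 8 bp
  [16,22): 6 bp
  [22,28): 6 bp
  [28,40): 12 bp
  [40,47): 7 bp
  [47,55): 8 bp
  [55,63): 8 bp
  [63,65): 2 bp
  [65,72): 7 bp
  [72,83): 11 bp
  [83,90): 7 bp
  [90,104): 14 bp
  [104,118): 14 bp
  [118,120): 2 bp
  [120,122): 2 bp
  [122,129): 7 bp
  [129,138): 9 bp
  [138,148): 10 bp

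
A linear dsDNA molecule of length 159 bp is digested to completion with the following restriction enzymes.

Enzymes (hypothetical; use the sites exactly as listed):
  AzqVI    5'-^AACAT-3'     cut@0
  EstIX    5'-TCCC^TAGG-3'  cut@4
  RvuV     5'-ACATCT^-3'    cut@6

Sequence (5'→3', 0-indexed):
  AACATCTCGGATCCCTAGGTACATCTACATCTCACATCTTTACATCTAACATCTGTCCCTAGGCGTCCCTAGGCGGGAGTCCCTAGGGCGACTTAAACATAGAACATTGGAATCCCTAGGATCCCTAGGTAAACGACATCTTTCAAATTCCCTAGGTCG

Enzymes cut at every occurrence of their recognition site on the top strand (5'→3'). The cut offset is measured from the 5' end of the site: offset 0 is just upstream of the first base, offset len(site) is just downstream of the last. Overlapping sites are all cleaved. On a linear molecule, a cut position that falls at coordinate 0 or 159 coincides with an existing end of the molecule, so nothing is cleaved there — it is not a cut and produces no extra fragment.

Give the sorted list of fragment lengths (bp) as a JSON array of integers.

[5,6,7,7,7,7,7,8,8,9,10,11,11,12,14,14,16]

Scan for sites:
  AzqVI AACAT/0: at [0, 47, 95, 102] ⇒ [47, 95, 102] (position 0 is a terminus of the linear molecule — no cut)
  EstIX TCCCTAGG/4: at [11, 55, 65, 79, 112, 121, 148] ⇒ [15, 59, 69, 83, 116, 125, 152]
  RvuV ACATCT/6: at [1, 20, 26, 33, 41, 48, 135] ⇒ [7, 26, 32, 39, 47, 54, 141]

All cut coordinates (distinct, sorted): [7, 15, 26, 32, 39, 47, 54, 59, 69, 83, 95, 102, 116, 125, 141, 152]

Fragments:
  [0,7): 7 bp
  [7,15): 8 bp
  [15,26): 11 bp
  [26,32): 6 bp
  [32,39): 7 bp
  [39,47): 8 bp
  [47,54): 7 bp
  [54,59): 5 bp
  [59,69): 10 bp
  [69,83): 14 bp
  [83,95): 12 bp
  [95,102): 7 bp
  [102,116): 14 bp
  [116,125): 9 bp
  [125,141): 16 bp
  [141,152): 11 bp
  [152,159): 7 bp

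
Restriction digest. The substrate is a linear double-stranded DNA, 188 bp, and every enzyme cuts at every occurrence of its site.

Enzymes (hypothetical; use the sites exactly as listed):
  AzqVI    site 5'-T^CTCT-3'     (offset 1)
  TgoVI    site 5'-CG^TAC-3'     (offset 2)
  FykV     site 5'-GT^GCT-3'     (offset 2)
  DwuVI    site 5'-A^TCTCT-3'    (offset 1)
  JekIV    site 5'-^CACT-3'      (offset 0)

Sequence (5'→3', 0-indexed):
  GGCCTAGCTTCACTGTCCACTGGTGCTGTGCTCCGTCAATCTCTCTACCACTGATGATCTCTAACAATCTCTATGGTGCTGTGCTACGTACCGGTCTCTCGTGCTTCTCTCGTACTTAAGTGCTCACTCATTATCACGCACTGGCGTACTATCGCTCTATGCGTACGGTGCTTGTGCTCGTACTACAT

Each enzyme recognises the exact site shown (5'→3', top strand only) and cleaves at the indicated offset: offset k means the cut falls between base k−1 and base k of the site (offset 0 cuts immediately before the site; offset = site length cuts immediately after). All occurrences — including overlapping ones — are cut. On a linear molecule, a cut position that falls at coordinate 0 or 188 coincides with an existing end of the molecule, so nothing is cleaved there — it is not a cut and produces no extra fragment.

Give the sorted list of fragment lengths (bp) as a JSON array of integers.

Per-enzyme occurrences:
  AzqVI (TCTCT, off=1): starts [39, 41, 57, 67, 94, 105] → cuts [40, 42, 58, 68, 95, 106]
  TgoVI (CGTAC, off=2): starts [86, 110, 144, 161, 178] → cuts [88, 112, 146, 163, 180]
  FykV (GTGCT, off=2): starts [22, 27, 75, 80, 100, 119, 167, 173] → cuts [24, 29, 77, 82, 102, 121, 169, 175]
  DwuVI (ATCTCT, off=1): starts [38, 56, 66] → cuts [39, 57, 67]
  JekIV (CACT, off=0): starts [10, 17, 48, 124, 138] → cuts [10, 17, 48, 124, 138]

Pooled cuts: [10, 17, 24, 29, 39, 40, 42, 48, 57, 58, 67, 68, 77, 82, 88, 95, 102, 106, 112, 121, 124, 138, 146, 163, 169, 175, 180]

Fragments:
  [0,10): 10 bp
  [10,17): 7 bp
  [17,24): 7 bp
  [24,29): 5 bp
  [29,39): 10 bp
  [39,40): 1 bp
  [40,42): 2 bp
  [42,48): 6 bp
  [48,57): 9 bp
  [57,58): 1 bp
  [58,67): 9 bp
  [67,68): 1 bp
  [68,77): 9 bp
  [77,82): 5 bp
  [82,88): 6 bp
  [88,95): 7 bp
  [95,102): 7 bp
  [102,106): 4 bp
  [106,112): 6 bp
  [112,121): 9 bp
  [121,124): 3 bp
  [124,138): 14 bp
  [138,146): 8 bp
  [146,163): 17 bp
  [163,169): 6 bp
  [169,175): 6 bp
  [175,180): 5 bp
  [180,188): 8 bp

[1,1,1,2,3,4,5,5,5,6,6,6,6,6,7,7,7,7,8,8,9,9,9,9,10,10,14,17]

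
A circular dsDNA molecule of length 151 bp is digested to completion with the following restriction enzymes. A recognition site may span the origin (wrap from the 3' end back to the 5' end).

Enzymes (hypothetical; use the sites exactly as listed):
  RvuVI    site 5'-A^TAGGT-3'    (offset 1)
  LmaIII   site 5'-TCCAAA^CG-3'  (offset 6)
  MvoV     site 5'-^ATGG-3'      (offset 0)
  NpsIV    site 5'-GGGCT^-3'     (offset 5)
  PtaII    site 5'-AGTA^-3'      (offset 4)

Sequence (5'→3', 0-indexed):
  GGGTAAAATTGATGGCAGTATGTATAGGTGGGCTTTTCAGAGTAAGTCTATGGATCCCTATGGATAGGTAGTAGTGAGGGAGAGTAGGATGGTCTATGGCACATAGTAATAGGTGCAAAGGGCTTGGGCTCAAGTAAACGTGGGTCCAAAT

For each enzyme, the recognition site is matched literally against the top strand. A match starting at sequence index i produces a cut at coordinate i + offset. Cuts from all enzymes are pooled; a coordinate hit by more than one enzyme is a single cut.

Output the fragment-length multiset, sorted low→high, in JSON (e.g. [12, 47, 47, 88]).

[1,2,4,5,5,6,6,7,9,9,10,10,10,13,13,13,13,15]

Per-enzyme occurrences:
  RvuVI (ATAGGT, off=1): starts [23, 63, 108] → cuts [24, 64, 109]
  LmaIII (TCCAAACG, off=6): no sites
  MvoV (ATGG, off=0): starts [11, 49, 59, 88, 95, 149] → cuts [11, 49, 59, 88, 95, 149]
  NpsIV (GGGCT, off=5): starts [29, 119, 125] → cuts [34, 124, 130]
  PtaII (AGTA, off=4): starts [16, 40, 69, 82, 104, 132] → cuts [20, 44, 73, 86, 108, 136]

All cut coordinates (distinct, sorted): [11, 20, 24, 34, 44, 49, 59, 64, 73, 86, 88, 95, 108, 109, 124, 130, 136, 149]

Fragment lengths:
  11→20: 9 bp
  20→24: 4 bp
  24→34: 10 bp
  34→44: 10 bp
  44→49: 5 bp
  49→59: 10 bp
  59→64: 5 bp
  64→73: 9 bp
  73→86: 13 bp
  86→88: 2 bp
  88→95: 7 bp
  95→108: 13 bp
  108→109: 1 bp
  109→124: 15 bp
  124→130: 6 bp
  130→136: 6 bp
  136→149: 13 bp
  149→11 (wrap): 151-149+11 = 13 bp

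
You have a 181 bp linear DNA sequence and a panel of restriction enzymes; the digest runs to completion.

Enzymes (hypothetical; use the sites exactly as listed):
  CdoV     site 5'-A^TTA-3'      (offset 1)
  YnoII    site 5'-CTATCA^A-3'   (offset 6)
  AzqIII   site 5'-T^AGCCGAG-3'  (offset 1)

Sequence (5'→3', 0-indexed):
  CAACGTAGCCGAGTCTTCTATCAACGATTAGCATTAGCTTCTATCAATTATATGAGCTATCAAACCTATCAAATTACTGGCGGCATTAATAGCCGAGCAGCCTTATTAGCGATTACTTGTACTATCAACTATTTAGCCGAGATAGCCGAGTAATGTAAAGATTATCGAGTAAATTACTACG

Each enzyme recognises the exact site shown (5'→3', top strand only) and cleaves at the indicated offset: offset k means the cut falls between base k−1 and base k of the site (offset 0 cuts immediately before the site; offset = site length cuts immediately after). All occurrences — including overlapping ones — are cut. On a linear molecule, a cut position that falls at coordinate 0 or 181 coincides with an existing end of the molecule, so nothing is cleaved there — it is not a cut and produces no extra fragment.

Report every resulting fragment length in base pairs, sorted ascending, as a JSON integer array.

[1,2,4,5,6,6,7,7,8,9,9,12,12,13,15,15,15,17,18]

Scan for sites:
  CdoV ATTA/1: at [26, 32, 46, 72, 84, 104, 111, 160, 172] ⇒ [27, 33, 47, 73, 85, 105, 112, 161, 173]
  YnoII CTATCAA/6: at [17, 40, 56, 65, 121] ⇒ [23, 46, 62, 71, 127]
  AzqIII TAGCCGAG/1: at [5, 89, 133, 142] ⇒ [6, 90, 134, 143]

Pooled cuts: [6, 23, 27, 33, 46, 47, 62, 71, 73, 85, 90, 105, 112, 127, 134, 143, 161, 173]

Fragment lengths:
  [0,6): 6 bp
  [6,23): 17 bp
  [23,27): 4 bp
  [27,33): 6 bp
  [33,46): 13 bp
  [46,47): 1 bp
  [47,62): 15 bp
  [62,71): 9 bp
  [71,73): 2 bp
  [73,85): 12 bp
  [85,90): 5 bp
  [90,105): 15 bp
  [105,112): 7 bp
  [112,127): 15 bp
  [127,134): 7 bp
  [134,143): 9 bp
  [143,161): 18 bp
  [161,173): 12 bp
  [173,181): 8 bp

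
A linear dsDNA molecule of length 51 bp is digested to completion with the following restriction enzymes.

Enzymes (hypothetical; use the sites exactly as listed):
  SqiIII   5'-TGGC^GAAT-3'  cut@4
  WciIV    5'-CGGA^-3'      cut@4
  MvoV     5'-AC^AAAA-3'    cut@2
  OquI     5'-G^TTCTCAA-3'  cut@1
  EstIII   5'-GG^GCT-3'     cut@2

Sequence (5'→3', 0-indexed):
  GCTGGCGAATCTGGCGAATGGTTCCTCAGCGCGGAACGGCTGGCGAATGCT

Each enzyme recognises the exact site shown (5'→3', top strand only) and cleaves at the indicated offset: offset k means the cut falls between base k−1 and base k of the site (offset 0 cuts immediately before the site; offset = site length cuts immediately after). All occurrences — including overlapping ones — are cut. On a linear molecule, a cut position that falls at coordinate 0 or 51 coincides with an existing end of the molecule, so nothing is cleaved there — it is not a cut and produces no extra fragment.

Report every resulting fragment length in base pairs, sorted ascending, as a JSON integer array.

[6,7,9,9,20]

Scan for sites:
  SqiIII (TGGCGAAT, off=4): starts [2, 11, 40] → cuts [6, 15, 44]
  WciIV (CGGA, off=4): starts [31] → cuts [35]
  MvoV (ACAAAA, off=2): no sites
  OquI (GTTCTCAA, off=1): no sites
  EstIII (GGGCT, off=2): no sites

Pooled cuts: [6, 15, 35, 44]

Fragments:
  [0,6): 6 bp
  [6,15): 9 bp
  [15,35): 20 bp
  [35,44): 9 bp
  [44,51): 7 bp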